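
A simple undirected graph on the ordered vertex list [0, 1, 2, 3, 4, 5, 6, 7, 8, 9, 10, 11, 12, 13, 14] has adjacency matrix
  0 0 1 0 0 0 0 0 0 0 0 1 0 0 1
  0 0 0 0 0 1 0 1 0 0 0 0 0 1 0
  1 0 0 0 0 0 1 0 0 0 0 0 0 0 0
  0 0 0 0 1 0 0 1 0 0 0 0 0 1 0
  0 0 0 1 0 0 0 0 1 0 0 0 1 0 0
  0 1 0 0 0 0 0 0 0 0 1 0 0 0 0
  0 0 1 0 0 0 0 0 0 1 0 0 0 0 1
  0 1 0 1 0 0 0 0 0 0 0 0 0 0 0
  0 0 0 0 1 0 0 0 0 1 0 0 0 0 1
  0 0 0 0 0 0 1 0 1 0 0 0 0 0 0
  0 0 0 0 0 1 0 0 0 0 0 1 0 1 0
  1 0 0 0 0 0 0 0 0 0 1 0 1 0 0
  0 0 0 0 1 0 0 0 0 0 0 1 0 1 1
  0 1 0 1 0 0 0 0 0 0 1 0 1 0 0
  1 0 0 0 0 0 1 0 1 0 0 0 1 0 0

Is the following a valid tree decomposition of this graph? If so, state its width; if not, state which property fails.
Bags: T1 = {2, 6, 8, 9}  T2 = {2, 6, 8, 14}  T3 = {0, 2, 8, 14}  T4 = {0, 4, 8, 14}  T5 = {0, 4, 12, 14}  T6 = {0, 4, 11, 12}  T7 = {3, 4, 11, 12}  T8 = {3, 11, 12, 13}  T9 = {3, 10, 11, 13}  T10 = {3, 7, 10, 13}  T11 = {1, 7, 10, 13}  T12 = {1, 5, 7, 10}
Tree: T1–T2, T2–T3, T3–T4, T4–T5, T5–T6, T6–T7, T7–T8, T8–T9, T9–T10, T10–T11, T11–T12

Yes; width 3.

Checking the three conditions: (i) the bags cover all of {0, 1, 2, 3, 4, 5, 6, 7, 8, 9, 10, 11, 12, 13, 14}; (ii) for each edge, some bag contains both endpoints; (iii) the bags containing any fixed vertex form a subtree. All hold, so the decomposition is valid with width 4 − 1 = 3.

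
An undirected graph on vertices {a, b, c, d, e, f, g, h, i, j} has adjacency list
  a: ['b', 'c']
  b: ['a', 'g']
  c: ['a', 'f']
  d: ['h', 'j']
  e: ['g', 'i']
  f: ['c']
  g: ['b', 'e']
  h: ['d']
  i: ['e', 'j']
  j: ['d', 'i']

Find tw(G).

A width-1 tree decomposition is:
Bags: B1 = {d, h}  B2 = {d, j}  B3 = {i, j}  B4 = {e, i}  B5 = {e, g}  B6 = {b, g}  B7 = {a, b}  B8 = {a, c}  B9 = {c, f}
Tree: B1–B2, B2–B3, B3–B4, B4–B5, B5–B6, B6–B7, B7–B8, B8–B9
The largest bag has 2 vertices, giving width 1; this decomposition certifies tw(G) ≤ 1. Since G has at least one edge (e.g. h–d), it is not an edgeless graph, so tw(G) ≥ 1. Combining the bounds, tw(G) = 1.

1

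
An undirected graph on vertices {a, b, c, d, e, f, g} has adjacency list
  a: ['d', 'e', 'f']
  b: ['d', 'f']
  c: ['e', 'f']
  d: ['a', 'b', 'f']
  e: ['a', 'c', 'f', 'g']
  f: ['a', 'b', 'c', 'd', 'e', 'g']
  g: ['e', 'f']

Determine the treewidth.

A width-2 tree decomposition is:
Bags: B1 = {a, e, f}  B2 = {a, d, f}  B3 = {c, e, f}  B4 = {e, f, g}  B5 = {b, d, f}
Tree: B1–B2, B1–B3, B1–B4, B2–B5
The largest bag has 3 vertices, giving width 2; this decomposition certifies tw(G) ≤ 2. Conversely, {a, d, f} is a clique of size 3, and the vertices of any clique must share a bag in every tree decomposition; so some bag has ≥ 3 vertices and tw(G) ≥ 2. Combining the bounds, tw(G) = 2.

2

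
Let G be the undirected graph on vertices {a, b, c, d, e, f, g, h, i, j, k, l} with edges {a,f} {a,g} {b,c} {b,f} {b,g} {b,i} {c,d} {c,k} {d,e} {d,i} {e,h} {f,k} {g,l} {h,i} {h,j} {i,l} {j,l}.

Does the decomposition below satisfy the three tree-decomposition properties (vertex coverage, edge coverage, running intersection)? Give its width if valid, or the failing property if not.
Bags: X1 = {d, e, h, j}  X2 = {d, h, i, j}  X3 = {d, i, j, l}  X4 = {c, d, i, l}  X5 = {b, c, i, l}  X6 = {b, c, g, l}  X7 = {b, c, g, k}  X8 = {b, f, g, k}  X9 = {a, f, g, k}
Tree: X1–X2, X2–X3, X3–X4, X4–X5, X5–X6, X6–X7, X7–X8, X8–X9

Vertex coverage: the bags together contain {a, b, c, d, e, f, g, h, i, j, k, l}, the full vertex set. Edge coverage: each edge of G has both endpoints in at least one bag. Running intersection: for every vertex, the bags containing it form a connected subtree. All three properties hold, so this is a valid tree decomposition of width max|bag| − 1 = 3, and hence tw(G) ≤ 3.

Yes; width 3.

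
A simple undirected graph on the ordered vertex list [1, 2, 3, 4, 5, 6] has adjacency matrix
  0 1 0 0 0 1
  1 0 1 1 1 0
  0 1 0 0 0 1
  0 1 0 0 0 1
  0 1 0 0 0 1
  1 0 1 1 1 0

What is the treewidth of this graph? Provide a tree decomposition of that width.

The largest bag has 3 vertices, giving width 2; this decomposition certifies tw(G) ≤ 2. For the lower bound, G contains the cycle 4–6–3–2–4, so G is not a forest; only forests have treewidth ≤ 1, hence tw(G) ≥ 2. The upper and lower bounds meet at 2, so that is the treewidth.

Treewidth 2.
Bags: B1 = {2, 4, 6}  B2 = {2, 3, 6}  B3 = {2, 5, 6}  B4 = {1, 2, 6}
Tree: B1–B2, B2–B3, B3–B4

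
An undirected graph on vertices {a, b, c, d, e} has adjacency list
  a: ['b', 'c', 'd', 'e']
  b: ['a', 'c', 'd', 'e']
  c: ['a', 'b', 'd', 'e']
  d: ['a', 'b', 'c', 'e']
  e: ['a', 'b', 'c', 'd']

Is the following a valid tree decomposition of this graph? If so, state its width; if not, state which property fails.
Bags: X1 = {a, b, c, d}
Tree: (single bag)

No — vertex e appears in no bag.

A tree decomposition must satisfy three properties: every vertex lies in some bag; for every edge, both endpoints lie together in some bag; and for every vertex, the bags containing it form a connected subtree. Here vertex e appears in no bag, so the decomposition is invalid.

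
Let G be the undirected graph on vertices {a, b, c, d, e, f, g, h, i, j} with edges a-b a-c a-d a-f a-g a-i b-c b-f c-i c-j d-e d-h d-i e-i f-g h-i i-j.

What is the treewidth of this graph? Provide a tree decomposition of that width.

Treewidth 2.
One such decomposition:
Bags: B1 = {a, c, i}  B2 = {c, i, j}  B3 = {a, d, i}  B4 = {a, b, c}  B5 = {a, b, f}  B6 = {d, e, i}  B7 = {a, f, g}  B8 = {d, h, i}
Tree: B1–B2, B1–B3, B1–B4, B4–B5, B3–B6, B5–B7, B6–B8

The largest bag has 3 vertices, giving width 2; this decomposition certifies tw(G) ≤ 2. Conversely, {a, f, g} is a clique of size 3, and the vertices of any clique must share a bag in every tree decomposition; so some bag has ≥ 3 vertices and tw(G) ≥ 2. Combining the bounds, tw(G) = 2.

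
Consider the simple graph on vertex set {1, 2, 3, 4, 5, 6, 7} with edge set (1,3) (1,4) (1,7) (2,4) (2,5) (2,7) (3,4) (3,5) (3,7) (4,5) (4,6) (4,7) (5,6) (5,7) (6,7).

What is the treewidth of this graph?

3

A width-3 tree decomposition is:
Bags: B1 = {3, 4, 5, 7}  B2 = {1, 3, 4, 7}  B3 = {4, 5, 6, 7}  B4 = {2, 4, 5, 7}
Tree: B1–B2, B1–B3, B3–B4
Each bag holds 4 vertices, so the decomposition has width 3, which upper-bounds the treewidth. On the other hand G contains the 4-clique {1, 3, 4, 7}. A clique must lie in a single bag of any decomposition, so no decomposition can have width below 3. Therefore the treewidth is 3.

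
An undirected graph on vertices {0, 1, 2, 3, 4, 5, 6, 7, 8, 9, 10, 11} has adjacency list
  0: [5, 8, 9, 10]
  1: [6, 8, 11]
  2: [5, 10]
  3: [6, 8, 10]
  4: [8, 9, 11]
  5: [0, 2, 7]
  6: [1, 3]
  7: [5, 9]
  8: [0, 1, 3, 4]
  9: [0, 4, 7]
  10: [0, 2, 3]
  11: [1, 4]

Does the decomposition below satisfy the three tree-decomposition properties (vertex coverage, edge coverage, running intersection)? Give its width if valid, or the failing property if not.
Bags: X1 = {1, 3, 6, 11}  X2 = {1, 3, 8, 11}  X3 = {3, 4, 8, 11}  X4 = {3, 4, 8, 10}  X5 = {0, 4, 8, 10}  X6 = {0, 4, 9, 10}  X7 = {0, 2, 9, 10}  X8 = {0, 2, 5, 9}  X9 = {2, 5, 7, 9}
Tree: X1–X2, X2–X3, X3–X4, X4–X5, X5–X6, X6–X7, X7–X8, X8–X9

Yes; width 3.

Checking the three conditions: (i) the bags cover all of {0, 1, 2, 3, 4, 5, 6, 7, 8, 9, 10, 11}; (ii) for each edge, some bag contains both endpoints; (iii) the bags containing any fixed vertex form a subtree. All hold, so the decomposition is valid with width 4 − 1 = 3.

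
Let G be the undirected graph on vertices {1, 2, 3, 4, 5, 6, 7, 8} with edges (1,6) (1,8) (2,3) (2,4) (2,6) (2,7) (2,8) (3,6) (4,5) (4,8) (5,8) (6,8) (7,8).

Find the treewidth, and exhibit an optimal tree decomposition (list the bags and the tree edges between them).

Treewidth 2.
Bags: B1 = {2, 4, 8}  B2 = {2, 6, 8}  B3 = {1, 6, 8}  B4 = {4, 5, 8}  B5 = {2, 3, 6}  B6 = {2, 7, 8}
Tree: B1–B2, B2–B3, B1–B4, B2–B5, B2–B6

Each bag holds 3 vertices, so the decomposition has width 2, which upper-bounds the treewidth. Conversely, {1, 6, 8} is a clique of size 3, and the vertices of any clique must share a bag in every tree decomposition; so some bag has ≥ 3 vertices and tw(G) ≥ 2. Hence tw(G) = 2 exactly.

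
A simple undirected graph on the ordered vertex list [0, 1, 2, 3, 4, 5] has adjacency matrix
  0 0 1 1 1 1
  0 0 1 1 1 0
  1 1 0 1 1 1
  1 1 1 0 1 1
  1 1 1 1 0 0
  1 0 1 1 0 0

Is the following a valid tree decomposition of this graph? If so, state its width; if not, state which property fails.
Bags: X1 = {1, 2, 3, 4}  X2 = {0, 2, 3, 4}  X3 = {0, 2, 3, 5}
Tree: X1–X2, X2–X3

Every vertex of G appears in some bag (union = {0, 1, 2, 3, 4, 5}); every edge is covered by a bag; and for each vertex v the set of bags containing v is connected in the bag tree. The decomposition is therefore valid. The largest bag has 4 vertices, so the width is 3.

Yes; width 3.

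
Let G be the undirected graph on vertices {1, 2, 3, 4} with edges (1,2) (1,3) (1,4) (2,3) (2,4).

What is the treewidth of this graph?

2

A width-2 tree decomposition is:
Bags: B1 = {1, 2, 3}  B2 = {1, 2, 4}
Tree: B1–B2
Every bag has size at most 3, so the width is 3 − 1 = 2 and tw(G) ≤ 2. For the lower bound, the 3 vertices {1, 2, 3} are pairwise adjacent, and any tree decomposition puts a clique entirely inside one bag — forcing width ≥ 2. The upper and lower bounds meet at 2, so that is the treewidth.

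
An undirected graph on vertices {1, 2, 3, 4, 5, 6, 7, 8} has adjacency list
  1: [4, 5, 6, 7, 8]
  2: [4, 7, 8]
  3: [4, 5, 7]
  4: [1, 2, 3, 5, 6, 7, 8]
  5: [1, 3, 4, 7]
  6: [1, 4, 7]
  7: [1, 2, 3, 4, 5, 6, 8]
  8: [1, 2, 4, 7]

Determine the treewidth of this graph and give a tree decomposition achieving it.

Every bag has size at most 4, so the width is 4 − 1 = 3 and tw(G) ≤ 3. Conversely, {1, 4, 7, 8} is a clique of size 4, and the vertices of any clique must share a bag in every tree decomposition; so some bag has ≥ 4 vertices and tw(G) ≥ 3. The upper and lower bounds meet at 3, so that is the treewidth.

Treewidth 3.
One optimal decomposition is:
Bags: B1 = {1, 4, 5, 7}  B2 = {1, 4, 7, 8}  B3 = {3, 4, 5, 7}  B4 = {2, 4, 7, 8}  B5 = {1, 4, 6, 7}
Tree: B1–B2, B1–B3, B2–B4, B1–B5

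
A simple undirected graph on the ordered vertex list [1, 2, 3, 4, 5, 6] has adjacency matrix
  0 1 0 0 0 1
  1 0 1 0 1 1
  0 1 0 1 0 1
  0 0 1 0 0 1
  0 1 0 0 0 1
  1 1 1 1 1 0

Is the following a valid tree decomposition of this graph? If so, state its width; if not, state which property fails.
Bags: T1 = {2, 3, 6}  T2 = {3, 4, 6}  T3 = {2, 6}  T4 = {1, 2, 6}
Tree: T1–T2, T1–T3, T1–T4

A tree decomposition must satisfy three properties: every vertex lies in some bag; for every edge, both endpoints lie together in some bag; and for every vertex, the bags containing it form a connected subtree. Here vertex 5 appears in no bag, so the decomposition is invalid.

No — vertex 5 appears in no bag.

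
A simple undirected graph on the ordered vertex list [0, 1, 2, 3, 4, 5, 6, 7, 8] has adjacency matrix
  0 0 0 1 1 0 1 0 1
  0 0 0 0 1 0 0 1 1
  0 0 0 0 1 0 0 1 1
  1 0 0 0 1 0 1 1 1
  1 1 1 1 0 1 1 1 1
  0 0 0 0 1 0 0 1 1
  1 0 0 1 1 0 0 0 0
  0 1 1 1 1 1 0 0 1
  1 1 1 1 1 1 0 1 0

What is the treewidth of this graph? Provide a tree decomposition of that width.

Every bag has size at most 4, so the width is 4 − 1 = 3 and tw(G) ≤ 3. Conversely, {0, 3, 4, 8} is a clique of size 4, and the vertices of any clique must share a bag in every tree decomposition; so some bag has ≥ 4 vertices and tw(G) ≥ 3. Hence tw(G) = 3 exactly.

Treewidth 3.
Bags: B1 = {3, 4, 7, 8}  B2 = {2, 4, 7, 8}  B3 = {0, 3, 4, 8}  B4 = {4, 5, 7, 8}  B5 = {0, 3, 4, 6}  B6 = {1, 4, 7, 8}
Tree: B1–B2, B1–B3, B2–B4, B3–B5, B4–B6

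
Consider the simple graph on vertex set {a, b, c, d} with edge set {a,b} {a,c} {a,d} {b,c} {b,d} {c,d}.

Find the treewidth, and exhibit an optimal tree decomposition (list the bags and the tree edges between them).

Treewidth 3.
Bags: B1 = {a, b, c, d}
Tree: (single bag)

With just one bag of size 4, the width is 4 − 1 = 3, so tw(G) ≤ 3. On the other hand G contains the 4-clique {a, b, c, d}. A clique must lie in a single bag of any decomposition, so no decomposition can have width below 3. Hence tw(G) = 3 exactly.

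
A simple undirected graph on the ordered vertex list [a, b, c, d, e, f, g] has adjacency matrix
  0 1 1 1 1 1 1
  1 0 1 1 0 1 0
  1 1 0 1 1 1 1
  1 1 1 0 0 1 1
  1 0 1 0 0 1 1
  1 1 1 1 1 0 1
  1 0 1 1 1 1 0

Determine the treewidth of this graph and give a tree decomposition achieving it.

Every bag has size at most 5, so the width is 5 − 1 = 4 and tw(G) ≤ 4. On the other hand G contains the 5-clique {a, c, d, f, g}. A clique must lie in a single bag of any decomposition, so no decomposition can have width below 4. Hence tw(G) = 4 exactly.

Treewidth 4.
Bags: B1 = {a, c, d, f, g}  B2 = {a, c, e, f, g}  B3 = {a, b, c, d, f}
Tree: B1–B2, B1–B3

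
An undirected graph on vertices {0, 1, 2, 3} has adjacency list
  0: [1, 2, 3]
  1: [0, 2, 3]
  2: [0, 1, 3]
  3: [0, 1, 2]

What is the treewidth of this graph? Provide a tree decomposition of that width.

With just one bag of size 4, the width is 4 − 1 = 3, so tw(G) ≤ 3. On the other hand G contains the 4-clique {0, 1, 2, 3}. A clique must lie in a single bag of any decomposition, so no decomposition can have width below 3. Hence tw(G) = 3 exactly.

Treewidth 3.
Bags: B1 = {0, 1, 2, 3}
Tree: (single bag)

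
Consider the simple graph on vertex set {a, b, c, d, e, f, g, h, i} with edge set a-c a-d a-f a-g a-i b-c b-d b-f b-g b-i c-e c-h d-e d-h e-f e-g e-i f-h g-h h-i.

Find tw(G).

A width-4 tree decomposition is:
Bags: B1 = {a, b, c, e, h}  B2 = {a, b, d, e, h}  B3 = {a, b, e, g, h}  B4 = {a, b, e, f, h}  B5 = {a, b, e, h, i}
Tree: B1–B2, B2–B3, B3–B4, B4–B5
The largest bag has 5 vertices, giving width 4; this decomposition certifies tw(G) ≤ 4. For the lower bound: the 5 vertex sets {b,c}, {a,d}, {g,h}, {e}, {f} are disjoint, each induces a connected subgraph, and every pair is joined by at least one edge of G. Contracting each set to a single vertex therefore yields K_{5} as a minor, and since treewidth is minor-monotone, tw(G) ≥ tw(K_{5}) = 4. The upper and lower bounds meet at 4, so that is the treewidth.

4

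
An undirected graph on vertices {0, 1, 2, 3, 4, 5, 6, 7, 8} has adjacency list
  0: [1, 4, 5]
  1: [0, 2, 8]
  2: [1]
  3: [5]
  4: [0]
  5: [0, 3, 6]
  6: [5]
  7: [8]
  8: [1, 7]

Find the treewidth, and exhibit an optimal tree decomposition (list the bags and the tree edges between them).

Each bag holds 2 vertices, so the decomposition has width 1, which upper-bounds the treewidth. Any graph with an edge has treewidth ≥ 1, and G has the edge 1–8. Combining the bounds, tw(G) = 1.

Treewidth 1.
One optimal decomposition is:
Bags: B1 = {1, 8}  B2 = {0, 1}  B3 = {1, 2}  B4 = {7, 8}  B5 = {0, 5}  B6 = {0, 4}  B7 = {3, 5}  B8 = {5, 6}
Tree: B1–B2, B1–B3, B1–B4, B2–B5, B5–B6, B5–B7, B5–B8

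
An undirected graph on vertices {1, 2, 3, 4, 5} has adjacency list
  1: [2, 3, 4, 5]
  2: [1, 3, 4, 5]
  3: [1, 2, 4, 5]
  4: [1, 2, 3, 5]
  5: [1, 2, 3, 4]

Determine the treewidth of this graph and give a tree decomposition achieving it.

Treewidth 4.
One such decomposition:
Bags: B1 = {1, 2, 3, 4, 5}
Tree: (single bag)

A single bag containing all 5 vertices is trivially a valid decomposition of width 4. Conversely, {1, 2, 3, 4, 5} is a clique of size 5, and the vertices of any clique must share a bag in every tree decomposition; so some bag has ≥ 5 vertices and tw(G) ≥ 4. Hence tw(G) = 4 exactly.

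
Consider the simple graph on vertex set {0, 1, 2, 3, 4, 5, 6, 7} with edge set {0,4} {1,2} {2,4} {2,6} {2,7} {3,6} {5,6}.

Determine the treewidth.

1

A width-1 tree decomposition is:
Bags: B1 = {2, 6}  B2 = {3, 6}  B3 = {1, 2}  B4 = {2, 4}  B5 = {2, 7}  B6 = {5, 6}  B7 = {0, 4}
Tree: B1–B2, B1–B3, B3–B4, B1–B5, B2–B6, B4–B7
Each bag holds 2 vertices, so the decomposition has width 1, which upper-bounds the treewidth. Since G has at least one edge (e.g. 6–2), it is not an edgeless graph, so tw(G) ≥ 1. Combining the bounds, tw(G) = 1.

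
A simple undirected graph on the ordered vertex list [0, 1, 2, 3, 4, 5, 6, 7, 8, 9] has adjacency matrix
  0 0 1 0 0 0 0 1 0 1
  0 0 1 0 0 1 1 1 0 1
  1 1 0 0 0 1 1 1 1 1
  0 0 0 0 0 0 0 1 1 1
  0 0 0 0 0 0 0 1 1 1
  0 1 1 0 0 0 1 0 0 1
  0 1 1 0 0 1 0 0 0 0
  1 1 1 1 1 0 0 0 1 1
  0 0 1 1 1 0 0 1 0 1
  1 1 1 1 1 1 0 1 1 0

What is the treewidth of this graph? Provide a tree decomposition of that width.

Every bag has size at most 4, so the width is 4 − 1 = 3 and tw(G) ≤ 3. On the other hand G contains the 4-clique {1, 2, 5, 9}. A clique must lie in a single bag of any decomposition, so no decomposition can have width below 3. Therefore the treewidth is 3.

Treewidth 3.
One such decomposition:
Bags: B1 = {2, 7, 8, 9}  B2 = {1, 2, 7, 9}  B3 = {0, 2, 7, 9}  B4 = {4, 7, 8, 9}  B5 = {1, 2, 5, 9}  B6 = {1, 2, 5, 6}  B7 = {3, 7, 8, 9}
Tree: B1–B2, B2–B3, B1–B4, B2–B5, B5–B6, B4–B7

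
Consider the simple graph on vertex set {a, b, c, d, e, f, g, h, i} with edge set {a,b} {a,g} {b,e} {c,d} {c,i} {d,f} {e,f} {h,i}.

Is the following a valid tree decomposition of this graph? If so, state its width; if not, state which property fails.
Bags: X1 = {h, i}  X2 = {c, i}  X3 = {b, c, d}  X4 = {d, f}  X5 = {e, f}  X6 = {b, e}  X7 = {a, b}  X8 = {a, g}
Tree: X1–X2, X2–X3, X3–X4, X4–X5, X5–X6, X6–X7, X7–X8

No — bags containing vertex b are not connected in the tree.

A tree decomposition must satisfy three properties: every vertex lies in some bag; for every edge, both endpoints lie together in some bag; and for every vertex, the bags containing it form a connected subtree. Here bags containing vertex b are not connected in the tree, so the decomposition is invalid.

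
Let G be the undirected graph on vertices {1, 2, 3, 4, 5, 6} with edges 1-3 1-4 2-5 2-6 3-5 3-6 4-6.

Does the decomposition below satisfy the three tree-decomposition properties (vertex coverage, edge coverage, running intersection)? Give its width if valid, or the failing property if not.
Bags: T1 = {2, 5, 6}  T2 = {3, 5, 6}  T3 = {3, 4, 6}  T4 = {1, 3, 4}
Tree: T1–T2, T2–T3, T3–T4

Checking the three conditions: (i) the bags cover all of {1, 2, 3, 4, 5, 6}; (ii) for each edge, some bag contains both endpoints; (iii) the bags containing any fixed vertex form a subtree. All hold, so the decomposition is valid with width 3 − 1 = 2.

Yes; width 2.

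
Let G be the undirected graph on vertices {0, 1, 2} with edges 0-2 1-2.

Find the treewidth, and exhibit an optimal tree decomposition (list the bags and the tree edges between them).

Treewidth 1.
Bags: B1 = {1, 2}  B2 = {0, 2}
Tree: B1–B2

Each bag holds 2 vertices, so the decomposition has width 1, which upper-bounds the treewidth. Since G has at least one edge (e.g. 2–1), it is not an edgeless graph, so tw(G) ≥ 1. Hence tw(G) = 1 exactly.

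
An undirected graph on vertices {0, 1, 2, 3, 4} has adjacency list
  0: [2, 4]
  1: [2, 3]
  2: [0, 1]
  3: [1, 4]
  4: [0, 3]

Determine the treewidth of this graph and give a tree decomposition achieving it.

Each bag holds 3 vertices, so the decomposition has width 2, which upper-bounds the treewidth. For the lower bound, G contains the cycle 1–2–0–4–3–1, so G is not a forest; only forests have treewidth ≤ 1, hence tw(G) ≥ 2. Hence tw(G) = 2 exactly.

Treewidth 2.
One optimal decomposition is:
Bags: B1 = {0, 1, 2}  B2 = {0, 1, 4}  B3 = {1, 3, 4}
Tree: B1–B2, B2–B3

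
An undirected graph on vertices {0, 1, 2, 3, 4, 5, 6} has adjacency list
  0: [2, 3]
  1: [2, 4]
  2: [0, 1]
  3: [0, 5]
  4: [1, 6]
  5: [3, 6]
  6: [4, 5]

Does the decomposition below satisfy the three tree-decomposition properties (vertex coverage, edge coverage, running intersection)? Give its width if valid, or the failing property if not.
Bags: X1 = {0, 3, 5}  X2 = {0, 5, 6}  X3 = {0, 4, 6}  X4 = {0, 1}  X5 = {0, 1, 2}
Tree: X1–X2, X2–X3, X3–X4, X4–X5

A tree decomposition must satisfy three properties: every vertex lies in some bag; for every edge, both endpoints lie together in some bag; and for every vertex, the bags containing it form a connected subtree. Here edge (4,1) lies in no bag, so the decomposition is invalid.

No — edge (4,1) lies in no bag.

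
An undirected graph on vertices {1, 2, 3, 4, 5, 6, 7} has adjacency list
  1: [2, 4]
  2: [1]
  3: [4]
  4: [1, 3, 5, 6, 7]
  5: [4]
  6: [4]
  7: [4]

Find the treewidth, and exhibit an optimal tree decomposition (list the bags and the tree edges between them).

Each bag holds 2 vertices, so the decomposition has width 1, which upper-bounds the treewidth. G has an edge, so its treewidth is at least 1. Therefore the treewidth is 1.

Treewidth 1.
Bags: B1 = {3, 4}  B2 = {4, 6}  B3 = {1, 4}  B4 = {1, 2}  B5 = {4, 7}  B6 = {4, 5}
Tree: B1–B2, B2–B3, B3–B4, B2–B5, B2–B6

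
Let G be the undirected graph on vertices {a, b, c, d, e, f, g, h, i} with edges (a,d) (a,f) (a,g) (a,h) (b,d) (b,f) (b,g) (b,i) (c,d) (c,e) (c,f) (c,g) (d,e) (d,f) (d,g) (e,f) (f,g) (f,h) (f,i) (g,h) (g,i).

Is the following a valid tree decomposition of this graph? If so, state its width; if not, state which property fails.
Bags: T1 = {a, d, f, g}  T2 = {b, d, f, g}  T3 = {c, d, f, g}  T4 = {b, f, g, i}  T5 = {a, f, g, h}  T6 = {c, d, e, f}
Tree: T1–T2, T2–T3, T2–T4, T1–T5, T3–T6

Yes; width 3.

Checking the three conditions: (i) the bags cover all of {a, b, c, d, e, f, g, h, i}; (ii) for each edge, some bag contains both endpoints; (iii) the bags containing any fixed vertex form a subtree. All hold, so the decomposition is valid with width 4 − 1 = 3.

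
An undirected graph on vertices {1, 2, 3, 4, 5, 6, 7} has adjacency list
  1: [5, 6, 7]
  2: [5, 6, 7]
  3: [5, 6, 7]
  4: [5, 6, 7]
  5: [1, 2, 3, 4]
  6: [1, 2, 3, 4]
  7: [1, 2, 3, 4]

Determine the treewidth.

A width-3 tree decomposition is:
Bags: B1 = {1, 5, 6, 7}  B2 = {3, 5, 6, 7}  B3 = {2, 5, 6, 7}  B4 = {4, 5, 6, 7}
Tree: B1–B2, B2–B3, B3–B4
Each bag holds 4 vertices, so the decomposition has width 3, which upper-bounds the treewidth. For the lower bound: the 4 vertex sets {1,7}, {3,5}, {6}, {2} are disjoint, each induces a connected subgraph, and every pair is joined by at least one edge of G. Contracting each set to a single vertex therefore yields K_{4} as a minor, and since treewidth is minor-monotone, tw(G) ≥ tw(K_{4}) = 3. The upper and lower bounds meet at 3, so that is the treewidth.

3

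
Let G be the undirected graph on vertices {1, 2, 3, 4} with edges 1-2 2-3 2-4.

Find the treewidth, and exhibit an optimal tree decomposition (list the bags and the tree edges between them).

Treewidth 1.
One optimal decomposition is:
Bags: B1 = {2, 4}  B2 = {2, 3}  B3 = {1, 2}
Tree: B1–B2, B2–B3

Every bag has size at most 2, so the width is 2 − 1 = 1 and tw(G) ≤ 1. Any graph with an edge has treewidth ≥ 1, and G has the edge 4–2. The upper and lower bounds meet at 1, so that is the treewidth.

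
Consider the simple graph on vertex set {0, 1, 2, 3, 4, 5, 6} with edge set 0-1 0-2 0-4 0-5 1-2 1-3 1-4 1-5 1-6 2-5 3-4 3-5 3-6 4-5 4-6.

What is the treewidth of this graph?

3

A width-3 tree decomposition is:
Bags: B1 = {1, 3, 4, 5}  B2 = {0, 1, 4, 5}  B3 = {1, 3, 4, 6}  B4 = {0, 1, 2, 5}
Tree: B1–B2, B1–B3, B2–B4
Each bag holds 4 vertices, so the decomposition has width 3, which upper-bounds the treewidth. For the lower bound, the 4 vertices {0, 1, 2, 5} are pairwise adjacent, and any tree decomposition puts a clique entirely inside one bag — forcing width ≥ 3. Combining the bounds, tw(G) = 3.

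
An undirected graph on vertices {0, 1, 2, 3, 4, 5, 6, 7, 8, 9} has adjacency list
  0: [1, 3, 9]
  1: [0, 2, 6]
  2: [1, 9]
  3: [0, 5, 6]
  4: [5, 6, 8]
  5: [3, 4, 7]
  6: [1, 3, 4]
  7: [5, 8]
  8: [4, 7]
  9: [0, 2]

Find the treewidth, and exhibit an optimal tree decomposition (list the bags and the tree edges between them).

Treewidth 2.
One optimal decomposition is:
Bags: B1 = {4, 7, 8}  B2 = {4, 5, 7}  B3 = {4, 5, 6}  B4 = {3, 5, 6}  B5 = {1, 3, 6}  B6 = {0, 1, 3}  B7 = {0, 1, 2}  B8 = {0, 2, 9}
Tree: B1–B2, B2–B3, B3–B4, B4–B5, B5–B6, B6–B7, B7–B8

The largest bag has 3 vertices, giving width 2; this decomposition certifies tw(G) ≤ 2. Since 8–7–5–4–8 is a cycle in G, G is not acyclic. Forests are exactly the graphs of treewidth ≤ 1, so tw(G) ≥ 2. Combining the bounds, tw(G) = 2.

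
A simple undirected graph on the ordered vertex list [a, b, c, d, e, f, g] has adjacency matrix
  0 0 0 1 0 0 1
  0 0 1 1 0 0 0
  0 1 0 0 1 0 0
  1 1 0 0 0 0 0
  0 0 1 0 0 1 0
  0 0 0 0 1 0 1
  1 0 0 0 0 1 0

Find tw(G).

2

A width-2 tree decomposition is:
Bags: B1 = {a, b, d}  B2 = {a, b, c}  B3 = {a, c, e}  B4 = {a, e, f}  B5 = {a, f, g}
Tree: B1–B2, B2–B3, B3–B4, B4–B5
Each bag holds 3 vertices, so the decomposition has width 2, which upper-bounds the treewidth. For the lower bound, G contains the cycle a–d–b–c–e–f–g–a, so G is not a forest; only forests have treewidth ≤ 1, hence tw(G) ≥ 2. Therefore the treewidth is 2.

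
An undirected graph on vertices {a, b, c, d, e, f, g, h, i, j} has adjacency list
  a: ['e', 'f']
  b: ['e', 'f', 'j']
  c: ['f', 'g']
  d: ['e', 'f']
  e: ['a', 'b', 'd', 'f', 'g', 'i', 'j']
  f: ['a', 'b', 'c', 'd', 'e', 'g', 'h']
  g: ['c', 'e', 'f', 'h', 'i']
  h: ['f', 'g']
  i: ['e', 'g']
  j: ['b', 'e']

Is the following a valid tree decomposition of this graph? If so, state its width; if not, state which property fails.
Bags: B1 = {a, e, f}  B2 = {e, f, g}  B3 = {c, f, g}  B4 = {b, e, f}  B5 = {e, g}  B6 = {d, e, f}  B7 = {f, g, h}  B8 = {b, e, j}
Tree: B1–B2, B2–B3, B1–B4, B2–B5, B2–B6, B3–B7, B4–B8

A tree decomposition must satisfy three properties: every vertex lies in some bag; for every edge, both endpoints lie together in some bag; and for every vertex, the bags containing it form a connected subtree. Here vertex i appears in no bag, so the decomposition is invalid.

No — vertex i appears in no bag.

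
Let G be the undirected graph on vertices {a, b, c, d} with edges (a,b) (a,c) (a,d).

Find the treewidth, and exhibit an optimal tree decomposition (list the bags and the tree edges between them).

Treewidth 1.
One optimal decomposition is:
Bags: B1 = {a, c}  B2 = {a, b}  B3 = {a, d}
Tree: B1–B2, B1–B3

Every bag has size at most 2, so the width is 2 − 1 = 1 and tw(G) ≤ 1. Since G has at least one edge (e.g. a–c), it is not an edgeless graph, so tw(G) ≥ 1. Combining the bounds, tw(G) = 1.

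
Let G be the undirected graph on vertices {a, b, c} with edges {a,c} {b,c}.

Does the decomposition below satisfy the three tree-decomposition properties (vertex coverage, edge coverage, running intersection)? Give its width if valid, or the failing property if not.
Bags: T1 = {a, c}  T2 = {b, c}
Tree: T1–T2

Every vertex of G appears in some bag (union = {a, b, c}); every edge is covered by a bag; and for each vertex v the set of bags containing v is connected in the bag tree. The decomposition is therefore valid. The largest bag has 2 vertices, so the width is 1.

Yes; width 1.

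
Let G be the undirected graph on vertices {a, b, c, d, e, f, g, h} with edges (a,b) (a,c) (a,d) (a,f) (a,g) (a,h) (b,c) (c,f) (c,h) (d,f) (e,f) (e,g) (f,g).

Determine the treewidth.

2

A width-2 tree decomposition is:
Bags: B1 = {a, d, f}  B2 = {a, c, f}  B3 = {a, f, g}  B4 = {e, f, g}  B5 = {a, c, h}  B6 = {a, b, c}
Tree: B1–B2, B1–B3, B3–B4, B2–B5, B5–B6
The largest bag has 3 vertices, giving width 2; this decomposition certifies tw(G) ≤ 2. Conversely, {e, f, g} is a clique of size 3, and the vertices of any clique must share a bag in every tree decomposition; so some bag has ≥ 3 vertices and tw(G) ≥ 2. Hence tw(G) = 2 exactly.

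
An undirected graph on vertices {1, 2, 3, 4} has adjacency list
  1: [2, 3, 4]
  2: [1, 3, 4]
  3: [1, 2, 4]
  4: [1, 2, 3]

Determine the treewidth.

3

A width-3 tree decomposition is:
Bags: B1 = {1, 2, 3, 4}
Tree: (single bag)
A single bag containing all 4 vertices is trivially a valid decomposition of width 3. Conversely, {1, 2, 3, 4} is a clique of size 4, and the vertices of any clique must share a bag in every tree decomposition; so some bag has ≥ 4 vertices and tw(G) ≥ 3. Therefore the treewidth is 3.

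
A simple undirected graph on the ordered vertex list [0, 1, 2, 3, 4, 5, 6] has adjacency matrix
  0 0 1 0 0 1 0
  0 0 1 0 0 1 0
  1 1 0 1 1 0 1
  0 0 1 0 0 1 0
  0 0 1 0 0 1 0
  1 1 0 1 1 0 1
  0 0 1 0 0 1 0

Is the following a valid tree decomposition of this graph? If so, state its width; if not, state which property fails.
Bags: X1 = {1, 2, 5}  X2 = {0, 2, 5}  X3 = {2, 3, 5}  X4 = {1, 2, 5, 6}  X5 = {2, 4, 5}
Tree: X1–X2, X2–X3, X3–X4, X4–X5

No — bags containing vertex 1 are not connected in the tree.

A tree decomposition must satisfy three properties: every vertex lies in some bag; for every edge, both endpoints lie together in some bag; and for every vertex, the bags containing it form a connected subtree. Here bags containing vertex 1 are not connected in the tree, so the decomposition is invalid.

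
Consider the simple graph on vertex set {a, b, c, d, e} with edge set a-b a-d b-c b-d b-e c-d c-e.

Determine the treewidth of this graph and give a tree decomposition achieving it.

Treewidth 2.
One optimal decomposition is:
Bags: B1 = {b, c, d}  B2 = {b, c, e}  B3 = {a, b, d}
Tree: B1–B2, B1–B3

The largest bag has 3 vertices, giving width 2; this decomposition certifies tw(G) ≤ 2. For the lower bound, the 3 vertices {b, c, d} are pairwise adjacent, and any tree decomposition puts a clique entirely inside one bag — forcing width ≥ 2. Therefore the treewidth is 2.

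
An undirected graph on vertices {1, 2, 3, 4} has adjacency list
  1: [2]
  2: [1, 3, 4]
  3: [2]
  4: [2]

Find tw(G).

A width-1 tree decomposition is:
Bags: B1 = {2, 3}  B2 = {1, 2}  B3 = {2, 4}
Tree: B1–B2, B1–B3
The largest bag has 2 vertices, giving width 1; this decomposition certifies tw(G) ≤ 1. G has an edge, so its treewidth is at least 1. The upper and lower bounds meet at 1, so that is the treewidth.

1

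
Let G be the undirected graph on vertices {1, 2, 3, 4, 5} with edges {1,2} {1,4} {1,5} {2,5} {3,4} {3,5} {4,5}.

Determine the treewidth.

A width-2 tree decomposition is:
Bags: B1 = {3, 4, 5}  B2 = {1, 4, 5}  B3 = {1, 2, 5}
Tree: B1–B2, B2–B3
Every bag has size at most 3, so the width is 3 − 1 = 2 and tw(G) ≤ 2. Conversely, {1, 2, 5} is a clique of size 3, and the vertices of any clique must share a bag in every tree decomposition; so some bag has ≥ 3 vertices and tw(G) ≥ 2. The upper and lower bounds meet at 2, so that is the treewidth.

2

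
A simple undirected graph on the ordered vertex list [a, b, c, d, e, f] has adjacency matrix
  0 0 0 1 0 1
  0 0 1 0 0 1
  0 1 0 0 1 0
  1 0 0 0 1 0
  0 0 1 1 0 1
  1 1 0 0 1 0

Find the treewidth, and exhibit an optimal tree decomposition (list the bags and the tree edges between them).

Each bag holds 3 vertices, so the decomposition has width 2, which upper-bounds the treewidth. For the lower bound, G contains the cycle a–d–e–f–a, so G is not a forest; only forests have treewidth ≤ 1, hence tw(G) ≥ 2. The upper and lower bounds meet at 2, so that is the treewidth.

Treewidth 2.
One such decomposition:
Bags: B1 = {a, d, f}  B2 = {d, e, f}  B3 = {b, e, f}  B4 = {b, c, e}
Tree: B1–B2, B2–B3, B3–B4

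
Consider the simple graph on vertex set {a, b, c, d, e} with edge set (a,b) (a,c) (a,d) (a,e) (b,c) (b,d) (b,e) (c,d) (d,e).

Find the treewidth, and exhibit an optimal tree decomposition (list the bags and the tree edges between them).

Treewidth 3.
One such decomposition:
Bags: B1 = {a, b, c, d}  B2 = {a, b, d, e}
Tree: B1–B2

Every bag has size at most 4, so the width is 4 − 1 = 3 and tw(G) ≤ 3. Conversely, {a, b, d, e} is a clique of size 4, and the vertices of any clique must share a bag in every tree decomposition; so some bag has ≥ 4 vertices and tw(G) ≥ 3. Combining the bounds, tw(G) = 3.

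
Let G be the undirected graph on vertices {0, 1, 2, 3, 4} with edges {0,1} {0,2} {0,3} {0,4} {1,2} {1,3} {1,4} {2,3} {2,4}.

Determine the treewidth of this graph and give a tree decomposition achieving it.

Each bag holds 4 vertices, so the decomposition has width 3, which upper-bounds the treewidth. On the other hand G contains the 4-clique {0, 1, 2, 3}. A clique must lie in a single bag of any decomposition, so no decomposition can have width below 3. Therefore the treewidth is 3.

Treewidth 3.
One optimal decomposition is:
Bags: B1 = {0, 1, 2, 3}  B2 = {0, 1, 2, 4}
Tree: B1–B2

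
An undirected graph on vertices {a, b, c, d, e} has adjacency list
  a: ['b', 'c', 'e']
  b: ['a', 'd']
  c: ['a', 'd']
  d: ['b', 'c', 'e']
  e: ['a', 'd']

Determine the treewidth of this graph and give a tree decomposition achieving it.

Treewidth 2.
One such decomposition:
Bags: B1 = {a, d, e}  B2 = {a, b, d}  B3 = {a, c, d}
Tree: B1–B2, B2–B3

The largest bag has 3 vertices, giving width 2; this decomposition certifies tw(G) ≤ 2. For the lower bound, G contains the cycle a–e–d–b–a, so G is not a forest; only forests have treewidth ≤ 1, hence tw(G) ≥ 2. The upper and lower bounds meet at 2, so that is the treewidth.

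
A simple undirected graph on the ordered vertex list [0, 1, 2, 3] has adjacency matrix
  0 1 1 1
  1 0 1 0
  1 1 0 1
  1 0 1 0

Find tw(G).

A width-2 tree decomposition is:
Bags: B1 = {0, 2, 3}  B2 = {0, 1, 2}
Tree: B1–B2
The largest bag has 3 vertices, giving width 2; this decomposition certifies tw(G) ≤ 2. For the lower bound, the 3 vertices {0, 1, 2} are pairwise adjacent, and any tree decomposition puts a clique entirely inside one bag — forcing width ≥ 2. Combining the bounds, tw(G) = 2.

2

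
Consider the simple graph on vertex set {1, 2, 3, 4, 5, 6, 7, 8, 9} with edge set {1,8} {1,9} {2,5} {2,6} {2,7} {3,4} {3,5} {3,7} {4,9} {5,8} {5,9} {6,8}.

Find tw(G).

3

A width-3 tree decomposition is:
Bags: B1 = {2, 3, 6, 7}  B2 = {2, 3, 5, 6}  B3 = {3, 5, 6, 8}  B4 = {3, 4, 5, 8}  B5 = {4, 5, 8, 9}  B6 = {1, 4, 8, 9}
Tree: B1–B2, B2–B3, B3–B4, B4–B5, B5–B6
The largest bag has 4 vertices, giving width 3; this decomposition certifies tw(G) ≤ 3. For the lower bound: the 4 vertex sets {2,6,7}, {3}, {5}, {1,4,8,9} are disjoint, each induces a connected subgraph, and every pair is joined by at least one edge of G. Contracting each set to a single vertex therefore yields K_{4} as a minor, and since treewidth is minor-monotone, tw(G) ≥ tw(K_{4}) = 3. Therefore the treewidth is 3.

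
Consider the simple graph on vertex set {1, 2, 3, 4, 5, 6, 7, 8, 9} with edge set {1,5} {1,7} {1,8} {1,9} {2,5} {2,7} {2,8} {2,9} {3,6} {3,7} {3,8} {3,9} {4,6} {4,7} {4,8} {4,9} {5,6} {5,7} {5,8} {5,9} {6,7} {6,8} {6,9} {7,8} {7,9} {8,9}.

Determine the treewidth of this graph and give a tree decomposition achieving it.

Treewidth 4.
One optimal decomposition is:
Bags: B1 = {3, 6, 7, 8, 9}  B2 = {5, 6, 7, 8, 9}  B3 = {1, 5, 7, 8, 9}  B4 = {2, 5, 7, 8, 9}  B5 = {4, 6, 7, 8, 9}
Tree: B1–B2, B2–B3, B3–B4, B1–B5

Each bag holds 5 vertices, so the decomposition has width 4, which upper-bounds the treewidth. For the lower bound, the 5 vertices {3, 6, 7, 8, 9} are pairwise adjacent, and any tree decomposition puts a clique entirely inside one bag — forcing width ≥ 4. Therefore the treewidth is 4.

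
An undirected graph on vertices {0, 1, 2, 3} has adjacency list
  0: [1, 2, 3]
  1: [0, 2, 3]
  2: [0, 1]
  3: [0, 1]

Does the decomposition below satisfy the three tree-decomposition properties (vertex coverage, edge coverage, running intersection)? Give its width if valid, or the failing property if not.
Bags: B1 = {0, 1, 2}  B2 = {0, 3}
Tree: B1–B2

A tree decomposition must satisfy three properties: every vertex lies in some bag; for every edge, both endpoints lie together in some bag; and for every vertex, the bags containing it form a connected subtree. Here edge (1,3) lies in no bag, so the decomposition is invalid.

No — edge (1,3) lies in no bag.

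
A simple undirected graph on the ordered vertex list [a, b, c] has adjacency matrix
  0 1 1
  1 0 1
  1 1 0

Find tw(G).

2

A width-2 tree decomposition is:
Bags: B1 = {a, b, c}
Tree: (single bag)
With just one bag of size 3, the width is 3 − 1 = 2, so tw(G) ≤ 2. On the other hand G contains the 3-clique {a, b, c}. A clique must lie in a single bag of any decomposition, so no decomposition can have width below 2. The upper and lower bounds meet at 2, so that is the treewidth.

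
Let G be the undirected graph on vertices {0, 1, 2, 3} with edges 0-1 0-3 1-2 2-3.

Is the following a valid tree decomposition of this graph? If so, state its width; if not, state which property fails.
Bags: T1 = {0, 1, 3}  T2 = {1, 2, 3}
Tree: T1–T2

Yes; width 2.

Vertex coverage: the bags together contain {0, 1, 2, 3}, the full vertex set. Edge coverage: each edge of G has both endpoints in at least one bag. Running intersection: for every vertex, the bags containing it form a connected subtree. All three properties hold, so this is a valid tree decomposition of width max|bag| − 1 = 2, and hence tw(G) ≤ 2.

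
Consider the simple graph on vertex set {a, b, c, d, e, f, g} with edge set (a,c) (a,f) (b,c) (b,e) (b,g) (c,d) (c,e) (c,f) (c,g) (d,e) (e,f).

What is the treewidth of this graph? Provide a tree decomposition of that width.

The largest bag has 3 vertices, giving width 2; this decomposition certifies tw(G) ≤ 2. For the lower bound, the 3 vertices {b, c, g} are pairwise adjacent, and any tree decomposition puts a clique entirely inside one bag — forcing width ≥ 2. The upper and lower bounds meet at 2, so that is the treewidth.

Treewidth 2.
Bags: B1 = {b, c, e}  B2 = {b, c, g}  B3 = {c, e, f}  B4 = {c, d, e}  B5 = {a, c, f}
Tree: B1–B2, B1–B3, B3–B4, B3–B5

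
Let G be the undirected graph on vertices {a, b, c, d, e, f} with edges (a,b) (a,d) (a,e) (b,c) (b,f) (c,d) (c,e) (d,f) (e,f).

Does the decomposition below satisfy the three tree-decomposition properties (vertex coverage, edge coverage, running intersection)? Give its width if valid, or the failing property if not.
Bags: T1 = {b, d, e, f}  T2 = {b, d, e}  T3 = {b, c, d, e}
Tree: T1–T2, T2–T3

A tree decomposition must satisfy three properties: every vertex lies in some bag; for every edge, both endpoints lie together in some bag; and for every vertex, the bags containing it form a connected subtree. Here vertex a appears in no bag, so the decomposition is invalid.

No — vertex a appears in no bag.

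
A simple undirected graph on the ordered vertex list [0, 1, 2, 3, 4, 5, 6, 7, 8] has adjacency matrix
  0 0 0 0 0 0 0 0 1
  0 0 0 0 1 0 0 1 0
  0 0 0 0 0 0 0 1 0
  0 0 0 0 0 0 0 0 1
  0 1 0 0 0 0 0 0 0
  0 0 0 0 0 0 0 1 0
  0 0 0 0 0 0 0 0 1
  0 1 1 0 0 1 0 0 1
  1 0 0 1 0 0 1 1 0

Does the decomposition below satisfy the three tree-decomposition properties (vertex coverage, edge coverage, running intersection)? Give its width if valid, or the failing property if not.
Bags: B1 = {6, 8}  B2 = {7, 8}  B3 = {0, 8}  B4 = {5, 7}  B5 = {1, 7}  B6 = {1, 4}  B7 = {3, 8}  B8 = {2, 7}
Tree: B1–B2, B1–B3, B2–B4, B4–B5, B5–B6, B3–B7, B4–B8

Yes; width 1.

Every vertex of G appears in some bag (union = {0, 1, 2, 3, 4, 5, 6, 7, 8}); every edge is covered by a bag; and for each vertex v the set of bags containing v is connected in the bag tree. The decomposition is therefore valid. The largest bag has 2 vertices, so the width is 1.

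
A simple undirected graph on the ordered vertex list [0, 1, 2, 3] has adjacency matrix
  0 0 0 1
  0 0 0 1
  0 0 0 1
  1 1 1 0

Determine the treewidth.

A width-1 tree decomposition is:
Bags: B1 = {0, 3}  B2 = {1, 3}  B3 = {2, 3}
Tree: B1–B2, B1–B3
The largest bag has 2 vertices, giving width 1; this decomposition certifies tw(G) ≤ 1. G has an edge, so its treewidth is at least 1. Hence tw(G) = 1 exactly.

1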